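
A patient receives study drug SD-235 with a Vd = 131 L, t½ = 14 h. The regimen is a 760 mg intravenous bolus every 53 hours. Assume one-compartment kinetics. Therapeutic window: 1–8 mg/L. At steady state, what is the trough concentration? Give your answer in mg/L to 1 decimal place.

0.5 mg/L

Over one 53-h interval, 53/14 ≈ 3.7857 half-lives elapse, leaving f ≈ 0.0725 of each dose.
At steady state, accumulation factor R = 1/(1 − e^(−kτ)) ≈ 1.0782.
Each bolus raises the concentration by D/Vd = 760/131 ≈ 5.802 mg/L.
Steady-state peak Cmax,ss = C₀·R ≈ 5.802 × 1.0782 ≈ 6.256 mg/L.
One interval later, Cmin,ss = Cmax,ss·e^(−kτ) ≈ 6.256 × 0.0725 ≈ 0.454 mg/L.
Trough 0.5 mg/L vs MEC 1 mg/L: subtherapeutic.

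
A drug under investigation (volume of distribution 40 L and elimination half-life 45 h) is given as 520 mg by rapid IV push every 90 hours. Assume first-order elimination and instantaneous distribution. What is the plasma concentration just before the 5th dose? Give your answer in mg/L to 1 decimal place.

4.3 mg/L

f = (1/2)^(τ/t½) = (1/2)^(90/45) ≈ 0.2500.
C₀ = D/Vd = 520/40 ≈ 13.000 mg/L.
Before the 5th dose, 4 doses have been given. Superposition: Cmin = C₀·(f + f² + … + f^4).
≈ 13.000 × (0.2500 + 0.0625 + 0.0156 + 0.0039) ≈ 13.000 × 0.3320 ≈ 4.316 mg/L.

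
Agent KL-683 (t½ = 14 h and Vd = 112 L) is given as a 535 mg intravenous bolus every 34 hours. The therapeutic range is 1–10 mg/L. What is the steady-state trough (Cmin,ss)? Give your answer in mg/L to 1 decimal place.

1.1 mg/L

k = ln2/t½ = ln2/14 ≈ 0.049511 h⁻¹; fraction remaining f = e^(−kτ) = e^(−0.049511×34) ≈ 0.1857.
At steady state, accumulation factor R = 1/(1 − e^(−kτ)) ≈ 1.2280.
Single-dose peak C₀ = D/Vd = 535/112 ≈ 4.777 mg/L.
Cmax,ss = C₀/(1 − f) ≈ 4.777/0.8143 ≈ 5.866 mg/L.
One interval later, Cmin,ss = Cmax,ss·e^(−kτ) ≈ 5.866 × 0.1857 ≈ 1.089 mg/L.
Trough 1.1 mg/L vs MEC 1 mg/L: adequate.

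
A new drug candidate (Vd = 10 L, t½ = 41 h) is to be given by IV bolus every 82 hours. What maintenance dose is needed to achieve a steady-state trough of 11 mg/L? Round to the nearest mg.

τ/t½ = 82/41 ≈ 2, so f = (1/2)^(82/41) ≈ 0.250000.
Cmin,ss = (D/Vd)·f/(1−f), so D = Cmin,ss·Vd·(1−f)/f.
D = 11 × 10 × (1−f)/f ≈ 11 × 10 × 3.00000 ≈ 330.00 mg.

330 mg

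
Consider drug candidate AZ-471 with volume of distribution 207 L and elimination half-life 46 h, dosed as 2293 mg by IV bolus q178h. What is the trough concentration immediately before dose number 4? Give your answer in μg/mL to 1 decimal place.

f = (1/2)^(τ/t½) = (1/2)^(178/46) ≈ 0.0684.
C₀ = D/Vd = 2293/207 ≈ 11.077 μg/mL.
Before the 4th dose, 3 doses have been given. Superposition: Cmin = C₀·(f + f² + … + f^3).
≈ 11.077 × (0.0684 + 0.0047 + 0.0003) ≈ 11.077 × 0.0734 ≈ 0.813 μg/mL.

0.8 μg/mL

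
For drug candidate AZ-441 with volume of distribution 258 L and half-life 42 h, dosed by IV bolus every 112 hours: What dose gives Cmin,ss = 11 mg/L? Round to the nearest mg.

15182 mg

τ/t½ = 112/42 ≈ 2.6667, so f = (1/2)^(112/42) ≈ 0.157490.
Cmin,ss = (D/Vd)·f/(1−f), so D = Cmin,ss·Vd·(1−f)/f.
D = 11 × 258 × (1−f)/f ≈ 11 × 258 × 5.34961 ≈ 15182.19 mg.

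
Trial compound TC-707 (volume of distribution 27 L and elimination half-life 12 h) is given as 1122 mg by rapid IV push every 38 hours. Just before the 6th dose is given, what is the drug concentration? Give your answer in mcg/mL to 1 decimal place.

5.2 mcg/mL

f = (1/2)^(τ/t½) = (1/2)^(38/12) ≈ 0.1114.
C₀ = D/Vd = 1122/27 ≈ 41.556 mcg/mL.
Before the 6th dose, 5 doses have been given. Superposition: Cmin = C₀·(f + f² + … + f^5).
≈ 41.556 × (0.1114 + 0.0124 + 0.0014 + 0.0002 + 0.0000) ≈ 41.556 × 0.1254 ≈ 5.211 mcg/mL.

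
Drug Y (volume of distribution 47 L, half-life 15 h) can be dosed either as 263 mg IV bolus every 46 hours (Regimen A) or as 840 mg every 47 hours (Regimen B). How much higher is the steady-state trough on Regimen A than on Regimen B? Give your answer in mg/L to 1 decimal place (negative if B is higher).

Regimen A: f = (1/2)^(46/15) ≈ 0.1194; Cmin,ss = (263/47)·f/(1−f) ≈ 0.759 mg/L.
Regimen B: f = (1/2)^(47/15) ≈ 0.1140; Cmin,ss = (840/47)·f/(1−f) ≈ 2.300 mg/L.
Difference ≈ 0.759 − 2.300 ≈ -1.541 mg/L.

-1.5 mg/L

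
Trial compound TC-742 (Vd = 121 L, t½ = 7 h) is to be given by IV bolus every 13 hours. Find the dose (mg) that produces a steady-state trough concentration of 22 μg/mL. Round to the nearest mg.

6982 mg

τ/t½ = 13/7 ≈ 1.8571, so f = (1/2)^(13/7) ≈ 0.276022.
Cmin,ss = (D/Vd)·f/(1−f), so D = Cmin,ss·Vd·(1−f)/f.
D = 22 × 121 × (1−f)/f ≈ 22 × 121 × 2.62290 ≈ 6982.16 mg.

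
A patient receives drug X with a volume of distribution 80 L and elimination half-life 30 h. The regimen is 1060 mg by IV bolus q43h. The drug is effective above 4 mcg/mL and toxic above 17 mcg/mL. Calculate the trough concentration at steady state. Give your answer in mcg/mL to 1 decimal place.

τ/t½ = 43/30 ≈ 1.4333, so fraction remaining f = (1/2)^(43/30) ≈ 0.3703.
Accumulation ratio R = 1/(1 − f) ≈ 1/0.6297 ≈ 1.5881.
Each bolus raises the concentration by D/Vd = 1060/80 ≈ 13.250 mcg/mL.
Cmax,ss = C₀/(1 − f) ≈ 13.250/0.6297 ≈ 21.042 mcg/mL.
One interval later, Cmin,ss = Cmax,ss·e^(−kτ) ≈ 21.042 × 0.3703 ≈ 7.792 mcg/mL.
Trough 7.8 mcg/mL vs MEC 4 mcg/mL: adequate.

7.8 mcg/mL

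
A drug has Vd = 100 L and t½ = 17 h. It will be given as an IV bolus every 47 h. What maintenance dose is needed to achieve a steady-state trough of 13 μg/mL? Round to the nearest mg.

τ/t½ = 47/17 ≈ 2.7647, so f = (1/2)^(47/17) ≈ 0.147143.
Cmin,ss = (D/Vd)·f/(1−f), so D = Cmin,ss·Vd·(1−f)/f.
D = 13 × 100 × (1−f)/f ≈ 13 × 100 × 5.79611 ≈ 7534.94 mg.

7535 mg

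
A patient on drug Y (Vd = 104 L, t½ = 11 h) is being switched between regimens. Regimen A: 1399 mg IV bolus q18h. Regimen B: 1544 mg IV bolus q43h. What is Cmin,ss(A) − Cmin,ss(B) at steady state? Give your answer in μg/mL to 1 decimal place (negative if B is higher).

5.3 μg/mL

Regimen A: f = (1/2)^(18/11) ≈ 0.3217; Cmin,ss = (1399/104)·f/(1−f) ≈ 6.380 μg/mL.
Regimen B: f = (1/2)^(43/11) ≈ 0.0666; Cmin,ss = (1544/104)·f/(1−f) ≈ 1.059 μg/mL.
Difference ≈ 6.380 − 1.059 ≈ 5.321 μg/mL.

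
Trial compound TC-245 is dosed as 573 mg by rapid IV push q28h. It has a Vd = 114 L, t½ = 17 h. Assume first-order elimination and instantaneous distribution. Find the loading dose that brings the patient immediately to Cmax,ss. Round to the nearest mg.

f = (1/2)^(28/17) ≈ 0.319290; accumulation ratio R = 1/(1−f) ≈ 1.46905.
Loading dose to hit Cmax,ss on first dose: D_load = D_maint·R ≈ 573 × 1.46905 ≈ 841.77 mg.

842 mg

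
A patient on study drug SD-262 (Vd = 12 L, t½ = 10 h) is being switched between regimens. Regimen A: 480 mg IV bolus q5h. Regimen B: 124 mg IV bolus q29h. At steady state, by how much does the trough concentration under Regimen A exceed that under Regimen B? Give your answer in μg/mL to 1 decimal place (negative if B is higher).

Regimen A: f = (1/2)^(5/10) ≈ 0.7071; Cmin,ss = (480/12)·f/(1−f) ≈ 96.565 μg/mL.
Regimen B: f = (1/2)^(29/10) ≈ 0.1340; Cmin,ss = (124/12)·f/(1−f) ≈ 1.599 μg/mL.
Difference ≈ 96.565 − 1.599 ≈ 94.966 μg/mL.

95.0 μg/mL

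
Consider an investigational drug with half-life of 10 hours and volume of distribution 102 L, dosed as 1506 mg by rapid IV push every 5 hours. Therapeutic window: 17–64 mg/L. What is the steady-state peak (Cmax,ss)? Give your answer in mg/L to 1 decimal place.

Over one 5-h interval, 5/10 ≈ 0.5 half-lives elapse, leaving f ≈ 0.7071 of each dose.
At steady state, accumulation factor R = 1/(1 − e^(−kτ)) ≈ 3.4141.
Each bolus raises the concentration by D/Vd = 1506/102 ≈ 14.765 mg/L.
Cmax,ss = C₀/(1 − f) ≈ 14.765/0.2929 ≈ 50.410 mg/L.
Peak 50.4 mg/L vs MTC 64 mg/L: below toxic threshold.

50.4 mg/L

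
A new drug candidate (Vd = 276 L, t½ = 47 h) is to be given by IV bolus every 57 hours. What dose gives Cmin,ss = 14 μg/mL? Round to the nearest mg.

5092 mg

τ/t½ = 57/47 ≈ 1.2128, so f = (1/2)^(57/47) ≈ 0.431441.
Cmin,ss = (D/Vd)·f/(1−f), so D = Cmin,ss·Vd·(1−f)/f.
D = 14 × 276 × (1−f)/f ≈ 14 × 276 × 1.31781 ≈ 5092.02 mg.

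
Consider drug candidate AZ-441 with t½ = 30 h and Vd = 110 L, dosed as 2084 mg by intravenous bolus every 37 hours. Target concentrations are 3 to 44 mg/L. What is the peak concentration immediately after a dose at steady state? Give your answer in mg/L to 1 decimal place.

33.0 mg/L

k = ln2/t½ = ln2/30 ≈ 0.023105 h⁻¹; fraction remaining f = e^(−kτ) = e^(−0.023105×37) ≈ 0.4253.
Accumulation ratio R = 1/(1 − f) ≈ 1/0.5747 ≈ 1.7400.
Each bolus raises the concentration by D/Vd = 2084/110 ≈ 18.945 mg/L.
Steady-state peak Cmax,ss = C₀·R ≈ 18.945 × 1.7400 ≈ 32.964 mg/L.
Peak 33.0 mg/L vs MTC 44 mg/L: below toxic threshold.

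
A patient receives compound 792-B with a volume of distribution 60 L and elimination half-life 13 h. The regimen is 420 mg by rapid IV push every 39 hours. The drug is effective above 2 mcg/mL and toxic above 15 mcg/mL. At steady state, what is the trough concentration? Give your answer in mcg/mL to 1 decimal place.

The dosing interval is 3 half-lives, so f = 2^(−3) = 0.125.
At steady state, R = 1/(1 − 0.125) = 8/7.
Single-dose peak C₀ = D/Vd = 420/60 = 7 mcg/mL.
Steady-state peak Cmax,ss = C₀·R = 7 × 8/7 ≈ 8.000 mcg/mL.
Steady-state trough Cmin,ss = Cmax,ss·f ≈ 8.000 × 0.125 ≈ 1.000 mcg/mL.
Trough 1.0 mcg/mL vs MEC 2 mcg/mL: subtherapeutic.

1.0 mcg/mL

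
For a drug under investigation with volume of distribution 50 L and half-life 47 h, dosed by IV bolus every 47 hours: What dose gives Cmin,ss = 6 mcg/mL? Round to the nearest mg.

300 mg

τ/t½ = 47/47 ≈ 1, so f = (1/2)^(47/47) ≈ 0.500000.
Cmin,ss = (D/Vd)·f/(1−f), so D = Cmin,ss·Vd·(1−f)/f.
D = 6 × 50 × (1−f)/f ≈ 6 × 50 × 1.00000 ≈ 300.00 mg.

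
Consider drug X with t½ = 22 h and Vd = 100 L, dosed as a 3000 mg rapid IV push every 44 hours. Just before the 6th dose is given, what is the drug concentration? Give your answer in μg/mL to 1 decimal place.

10.0 μg/mL

f = (1/2)^(τ/t½) = (1/2)^(44/22) ≈ 0.2500.
C₀ = D/Vd = 3000/100 ≈ 30.000 μg/mL.
Before the 6th dose, 5 doses have been given. Superposition: Cmin = C₀·(f + f² + … + f^5).
≈ 30.000 × (0.2500 + 0.0625 + 0.0156 + 0.0039 + 0.0010) ≈ 30.000 × 0.3330 ≈ 9.990 μg/mL.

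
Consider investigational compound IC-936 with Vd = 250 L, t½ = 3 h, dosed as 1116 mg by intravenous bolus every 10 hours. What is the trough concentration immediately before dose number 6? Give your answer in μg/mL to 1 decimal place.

0.5 μg/mL

f = (1/2)^(τ/t½) = (1/2)^(10/3) ≈ 0.0992.
C₀ = D/Vd = 1116/250 ≈ 4.464 μg/mL.
Before the 6th dose, 5 doses have been given. Superposition: Cmin = C₀·(f + f² + … + f^5).
≈ 4.464 × (0.0992 + 0.0098 + 0.0010 + 0.0001 + 0.0000) ≈ 4.464 × 0.1101 ≈ 0.491 μg/mL.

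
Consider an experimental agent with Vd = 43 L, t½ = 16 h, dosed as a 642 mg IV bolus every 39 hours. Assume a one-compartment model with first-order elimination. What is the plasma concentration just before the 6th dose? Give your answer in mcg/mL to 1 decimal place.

3.4 mcg/mL

f = (1/2)^(τ/t½) = (1/2)^(39/16) ≈ 0.1846.
C₀ = D/Vd = 642/43 ≈ 14.930 mcg/mL.
Before the 6th dose, 5 doses have been given. Superposition: Cmin = C₀·(f + f² + … + f^5).
≈ 14.930 × (0.1846 + 0.0341 + 0.0063 + 0.0012 + 0.0002) ≈ 14.930 × 0.2264 ≈ 3.380 mcg/mL.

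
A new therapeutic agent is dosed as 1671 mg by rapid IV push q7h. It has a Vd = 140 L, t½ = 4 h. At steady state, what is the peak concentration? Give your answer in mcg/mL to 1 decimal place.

Over one 7-h interval, 7/4 ≈ 1.75 half-lives elapse, leaving f ≈ 0.2973 of each dose.
Accumulation ratio R = 1/(1 − f) ≈ 1/0.7027 ≈ 1.4231.
Each bolus raises the concentration by D/Vd = 1671/140 ≈ 11.936 mcg/mL.
Cmax,ss = C₀/(1 − f) ≈ 11.936/0.7027 ≈ 16.986 mcg/mL.

17.0 mcg/mL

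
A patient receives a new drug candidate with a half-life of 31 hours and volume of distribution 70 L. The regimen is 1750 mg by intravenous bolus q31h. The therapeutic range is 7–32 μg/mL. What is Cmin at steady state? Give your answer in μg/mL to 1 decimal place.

25.0 μg/mL

The dosing interval is 1 half-life, so f = 2^(−1) = 0.5.
At steady state, R = 1/(1 − 0.5) = 2/1.
Single-dose peak C₀ = D/Vd = 1750/70 = 25 μg/mL.
Steady-state peak Cmax,ss = C₀·R = 25 × 2/1 ≈ 50.000 μg/mL.
Steady-state trough Cmin,ss = Cmax,ss·f ≈ 50.000 × 0.5 ≈ 25.000 μg/mL.
Trough 25.0 μg/mL vs MEC 7 μg/mL: adequate.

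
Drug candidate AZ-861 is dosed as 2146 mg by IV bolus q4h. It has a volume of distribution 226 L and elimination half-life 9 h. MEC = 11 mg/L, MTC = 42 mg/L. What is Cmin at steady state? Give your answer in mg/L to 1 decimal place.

26.3 mg/L

Over one 4-h interval, 4/9 ≈ 0.44444 half-lives elapse, leaving f ≈ 0.7349 of each dose.
At steady state, accumulation factor R = 1/(1 − e^(−kτ)) ≈ 3.7722.
Single-dose peak C₀ = D/Vd = 2146/226 ≈ 9.496 mg/L.
Cmax,ss = C₀/(1 − f) ≈ 9.496/0.2651 ≈ 35.820 mg/L.
One interval later, Cmin,ss = Cmax,ss·e^(−kτ) ≈ 35.820 × 0.7349 ≈ 26.324 mg/L.
Trough 26.3 mg/L vs MEC 11 mg/L: adequate.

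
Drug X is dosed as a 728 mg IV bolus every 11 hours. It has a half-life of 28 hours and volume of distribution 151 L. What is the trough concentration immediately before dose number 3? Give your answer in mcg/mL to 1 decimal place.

6.5 mcg/mL

f = (1/2)^(τ/t½) = (1/2)^(11/28) ≈ 0.7616.
C₀ = D/Vd = 728/151 ≈ 4.821 mcg/mL.
Before the 3rd dose, 2 doses have been given. Superposition: Cmin = C₀·(f + f²).
≈ 4.821 × (0.7616 + 0.5800) ≈ 4.821 × 1.3416 ≈ 6.468 mcg/mL.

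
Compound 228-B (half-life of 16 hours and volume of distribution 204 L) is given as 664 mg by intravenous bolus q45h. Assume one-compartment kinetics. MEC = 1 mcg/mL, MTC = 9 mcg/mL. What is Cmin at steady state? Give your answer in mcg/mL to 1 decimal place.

k = ln2/t½ = ln2/16 ≈ 0.043322 h⁻¹; fraction remaining f = e^(−kτ) = e^(−0.043322×45) ≈ 0.1423.
Accumulation ratio R = 1/(1 − f) ≈ 1/0.8577 ≈ 1.1659.
Each bolus raises the concentration by D/Vd = 664/204 ≈ 3.255 mcg/mL.
Cmax,ss = C₀/(1 − f) ≈ 3.255/0.8577 ≈ 3.795 mcg/mL.
One interval later, Cmin,ss = Cmax,ss·e^(−kτ) ≈ 3.795 × 0.1423 ≈ 0.540 mcg/mL.
Trough 0.5 mcg/mL vs MEC 1 mcg/mL: subtherapeutic.

0.5 mcg/mL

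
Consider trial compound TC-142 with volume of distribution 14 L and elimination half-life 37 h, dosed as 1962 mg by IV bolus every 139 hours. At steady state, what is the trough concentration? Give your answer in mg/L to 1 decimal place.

τ/t½ = 139/37 ≈ 3.7568, so fraction remaining f = (1/2)^(139/37) ≈ 0.0740.
At steady state, accumulation factor R = 1/(1 − e^(−kτ)) ≈ 1.0799.
Single-dose peak C₀ = D/Vd = 1962/14 ≈ 140.143 mg/L.
Cmax,ss = C₀/(1 − f) ≈ 140.143/0.9260 ≈ 151.342 mg/L.
One interval later, Cmin,ss = Cmax,ss·e^(−kτ) ≈ 151.342 × 0.0740 ≈ 11.199 mg/L.

11.2 mg/L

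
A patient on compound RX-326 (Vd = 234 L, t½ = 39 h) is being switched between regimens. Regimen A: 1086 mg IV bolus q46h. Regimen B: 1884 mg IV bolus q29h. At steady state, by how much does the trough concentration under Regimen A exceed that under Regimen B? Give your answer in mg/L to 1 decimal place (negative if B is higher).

-8.3 mg/L

Regimen A: f = (1/2)^(46/39) ≈ 0.4415; Cmin,ss = (1086/234)·f/(1−f) ≈ 3.669 mg/L.
Regimen B: f = (1/2)^(29/39) ≈ 0.5973; Cmin,ss = (1884/234)·f/(1−f) ≈ 11.942 mg/L.
Difference ≈ 3.669 − 11.942 ≈ -8.273 mg/L.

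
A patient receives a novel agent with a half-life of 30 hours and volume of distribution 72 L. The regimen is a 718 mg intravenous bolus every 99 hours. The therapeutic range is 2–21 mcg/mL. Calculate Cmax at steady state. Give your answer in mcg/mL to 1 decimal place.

11.1 mcg/mL

τ/t½ = 99/30 ≈ 3.3, so fraction remaining f = (1/2)^(99/30) ≈ 0.1015.
Accumulation ratio R = 1/(1 − f) ≈ 1/0.8985 ≈ 1.1130.
Each bolus raises the concentration by D/Vd = 718/72 ≈ 9.972 mcg/mL.
Steady-state peak Cmax,ss = C₀·R ≈ 9.972 × 1.1130 ≈ 11.099 mcg/mL.
Peak 11.1 mcg/mL vs MTC 21 mcg/mL: below toxic threshold.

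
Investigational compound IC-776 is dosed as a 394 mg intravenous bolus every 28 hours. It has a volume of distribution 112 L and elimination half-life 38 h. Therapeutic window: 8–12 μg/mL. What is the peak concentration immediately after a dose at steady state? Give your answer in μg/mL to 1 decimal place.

τ/t½ = 28/38 ≈ 0.73684, so fraction remaining f = (1/2)^(28/38) ≈ 0.6001.
At steady state, accumulation factor R = 1/(1 − e^(−kτ)) ≈ 2.5006.
Single-dose peak C₀ = D/Vd = 394/112 ≈ 3.518 μg/mL.
Steady-state peak Cmax,ss = C₀·R ≈ 3.518 × 2.5006 ≈ 8.797 μg/mL.
Peak 8.8 μg/mL vs MTC 12 μg/mL: below toxic threshold.

8.8 μg/mL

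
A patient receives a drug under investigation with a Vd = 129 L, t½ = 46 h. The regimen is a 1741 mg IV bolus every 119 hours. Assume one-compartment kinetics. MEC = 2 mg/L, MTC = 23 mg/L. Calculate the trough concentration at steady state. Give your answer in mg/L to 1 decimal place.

2.7 mg/L

Over one 119-h interval, 119/46 ≈ 2.587 half-lives elapse, leaving f ≈ 0.1664 of each dose.
Accumulation ratio R = 1/(1 − f) ≈ 1/0.8336 ≈ 1.1996.
Single-dose peak C₀ = D/Vd = 1741/129 ≈ 13.496 mg/L.
Steady-state peak Cmax,ss = C₀·R ≈ 13.496 × 1.1996 ≈ 16.190 mg/L.
One interval later, Cmin,ss = Cmax,ss·e^(−kτ) ≈ 16.190 × 0.1664 ≈ 2.694 mg/L.
Trough 2.7 mg/L vs MEC 2 mg/L: adequate.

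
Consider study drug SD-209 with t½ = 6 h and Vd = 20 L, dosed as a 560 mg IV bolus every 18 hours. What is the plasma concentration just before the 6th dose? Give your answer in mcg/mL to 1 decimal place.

f = (1/2)^(τ/t½) = (1/2)^(18/6) ≈ 0.1250.
C₀ = D/Vd = 560/20 ≈ 28.000 mcg/mL.
Before the 6th dose, 5 doses have been given. Superposition: Cmin = C₀·(f + f² + … + f^5).
≈ 28.000 × (0.1250 + 0.0156 + 0.0020 + 0.0002 + 0.0000) ≈ 28.000 × 0.1428 ≈ 3.998 mcg/mL.

4.0 mcg/mL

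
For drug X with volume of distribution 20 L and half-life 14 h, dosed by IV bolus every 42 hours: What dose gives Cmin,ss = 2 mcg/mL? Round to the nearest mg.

τ/t½ = 42/14 ≈ 3, so f = (1/2)^(42/14) ≈ 0.125000.
Cmin,ss = (D/Vd)·f/(1−f), so D = Cmin,ss·Vd·(1−f)/f.
D = 2 × 20 × (1−f)/f ≈ 2 × 20 × 7.00000 ≈ 280.00 mg.

280 mg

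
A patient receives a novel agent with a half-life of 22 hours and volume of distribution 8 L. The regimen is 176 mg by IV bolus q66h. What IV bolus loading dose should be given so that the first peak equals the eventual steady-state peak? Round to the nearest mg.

f = (1/2)^(66/22) ≈ 0.125000; accumulation ratio R = 1/(1−f) ≈ 1.14286.
Loading dose to hit Cmax,ss on first dose: D_load = D_maint·R ≈ 176 × 1.14286 ≈ 201.14 mg.

201 mg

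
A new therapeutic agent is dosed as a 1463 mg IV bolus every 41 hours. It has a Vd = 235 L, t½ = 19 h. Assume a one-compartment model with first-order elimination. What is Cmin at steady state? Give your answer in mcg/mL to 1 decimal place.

k = ln2/t½ = ln2/19 ≈ 0.036481 h⁻¹; fraction remaining f = e^(−kτ) = e^(−0.036481×41) ≈ 0.2241.
At steady state, accumulation factor R = 1/(1 − e^(−kτ)) ≈ 1.2888.
Each bolus raises the concentration by D/Vd = 1463/235 ≈ 6.226 mcg/mL.
Cmax,ss = C₀/(1 − f) ≈ 6.226/0.7759 ≈ 8.024 mcg/mL.
Steady-state trough Cmin,ss = Cmax,ss·f ≈ 8.024 × 0.2241 ≈ 1.798 mcg/mL.

1.8 mcg/mL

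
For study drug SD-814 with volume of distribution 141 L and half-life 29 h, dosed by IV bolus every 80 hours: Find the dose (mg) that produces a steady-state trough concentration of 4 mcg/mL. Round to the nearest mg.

τ/t½ = 80/29 ≈ 2.7586, so f = (1/2)^(80/29) ≈ 0.147765.
Cmin,ss = (D/Vd)·f/(1−f), so D = Cmin,ss·Vd·(1−f)/f.
D = 4 × 141 × (1−f)/f ≈ 4 × 141 × 5.76750 ≈ 3252.87 mg.

3253 mg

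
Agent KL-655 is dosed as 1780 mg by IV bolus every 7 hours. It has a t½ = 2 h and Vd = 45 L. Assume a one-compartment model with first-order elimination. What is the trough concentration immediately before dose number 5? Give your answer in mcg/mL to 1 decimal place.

3.8 mcg/mL

f = (1/2)^(τ/t½) = (1/2)^(7/2) ≈ 0.0884.
C₀ = D/Vd = 1780/45 ≈ 39.556 mcg/mL.
Before the 5th dose, 4 doses have been given. Superposition: Cmin = C₀·(f + f² + … + f^4).
≈ 39.556 × (0.0884 + 0.0078 + 0.0007 + 0.0001) ≈ 39.556 × 0.0970 ≈ 3.837 mcg/mL.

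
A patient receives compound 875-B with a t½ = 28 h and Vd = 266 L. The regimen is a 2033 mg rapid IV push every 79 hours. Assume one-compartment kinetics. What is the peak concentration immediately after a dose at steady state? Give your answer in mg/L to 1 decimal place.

k = ln2/t½ = ln2/28 ≈ 0.024755 h⁻¹; fraction remaining f = e^(−kτ) = e^(−0.024755×79) ≈ 0.1415.
At steady state, accumulation factor R = 1/(1 − e^(−kτ)) ≈ 1.1648.
Each bolus raises the concentration by D/Vd = 2033/266 ≈ 7.643 mg/L.
Cmax,ss = C₀/(1 − f) ≈ 7.643/0.8585 ≈ 8.903 mg/L.

8.9 mg/L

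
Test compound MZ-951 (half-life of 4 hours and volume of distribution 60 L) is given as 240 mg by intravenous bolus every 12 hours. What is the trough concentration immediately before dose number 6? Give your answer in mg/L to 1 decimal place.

0.6 mg/L

f = (1/2)^(τ/t½) = (1/2)^(12/4) ≈ 0.1250.
C₀ = D/Vd = 240/60 ≈ 4.000 mg/L.
Before the 6th dose, 5 doses have been given. Superposition: Cmin = C₀·(f + f² + … + f^5).
≈ 4.000 × (0.1250 + 0.0156 + 0.0020 + 0.0002 + 0.0000) ≈ 4.000 × 0.1428 ≈ 0.571 mg/L.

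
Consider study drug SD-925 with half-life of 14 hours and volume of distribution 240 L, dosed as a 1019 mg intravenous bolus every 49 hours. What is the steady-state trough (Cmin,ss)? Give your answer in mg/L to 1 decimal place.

Over one 49-h interval, 49/14 ≈ 3.5 half-lives elapse, leaving f ≈ 0.0884 of each dose.
At steady state, accumulation factor R = 1/(1 − e^(−kτ)) ≈ 1.0970.
Each bolus raises the concentration by D/Vd = 1019/240 ≈ 4.246 mg/L.
Cmax,ss = C₀/(1 − f) ≈ 4.246/0.9116 ≈ 4.658 mg/L.
Steady-state trough Cmin,ss = Cmax,ss·f ≈ 4.658 × 0.0884 ≈ 0.412 mg/L.

0.4 mg/L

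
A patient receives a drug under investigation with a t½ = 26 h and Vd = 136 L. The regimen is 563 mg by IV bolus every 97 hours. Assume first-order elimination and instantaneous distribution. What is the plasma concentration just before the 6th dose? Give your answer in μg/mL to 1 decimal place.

0.3 μg/mL

f = (1/2)^(τ/t½) = (1/2)^(97/26) ≈ 0.0753.
C₀ = D/Vd = 563/136 ≈ 4.140 μg/mL.
Before the 6th dose, 5 doses have been given. Superposition: Cmin = C₀·(f + f² + … + f^5).
≈ 4.140 × (0.0753 + 0.0057 + 0.0004 + 0.0000 + 0.0000) ≈ 4.140 × 0.0814 ≈ 0.337 μg/mL.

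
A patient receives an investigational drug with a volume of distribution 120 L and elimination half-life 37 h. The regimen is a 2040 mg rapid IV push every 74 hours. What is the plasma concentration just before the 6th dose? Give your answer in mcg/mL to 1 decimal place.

f = (1/2)^(τ/t½) = (1/2)^(74/37) ≈ 0.2500.
C₀ = D/Vd = 2040/120 ≈ 17.000 mcg/mL.
Before the 6th dose, 5 doses have been given. Superposition: Cmin = C₀·(f + f² + … + f^5).
≈ 17.000 × (0.2500 + 0.0625 + 0.0156 + 0.0039 + 0.0010) ≈ 17.000 × 0.3330 ≈ 5.661 mcg/mL.

5.7 mcg/mL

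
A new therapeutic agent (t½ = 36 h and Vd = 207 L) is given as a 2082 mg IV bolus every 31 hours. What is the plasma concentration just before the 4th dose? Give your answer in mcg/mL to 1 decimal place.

10.3 mcg/mL

f = (1/2)^(τ/t½) = (1/2)^(31/36) ≈ 0.5505.
C₀ = D/Vd = 2082/207 ≈ 10.058 mcg/mL.
Before the 4th dose, 3 doses have been given. Superposition: Cmin = C₀·(f + f² + … + f^3).
≈ 10.058 × (0.5505 + 0.3031 + 0.1668) ≈ 10.058 × 1.0204 ≈ 10.263 mcg/mL.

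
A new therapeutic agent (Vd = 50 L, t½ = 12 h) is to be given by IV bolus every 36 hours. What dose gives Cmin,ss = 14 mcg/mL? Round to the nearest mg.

4900 mg

τ/t½ = 36/12 ≈ 3, so f = (1/2)^(36/12) ≈ 0.125000.
Cmin,ss = (D/Vd)·f/(1−f), so D = Cmin,ss·Vd·(1−f)/f.
D = 14 × 50 × (1−f)/f ≈ 14 × 50 × 7.00000 ≈ 4900.00 mg.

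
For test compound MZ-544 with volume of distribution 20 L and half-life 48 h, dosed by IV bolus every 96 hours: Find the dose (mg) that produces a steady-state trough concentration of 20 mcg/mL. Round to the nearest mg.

τ/t½ = 96/48 ≈ 2, so f = (1/2)^(96/48) ≈ 0.250000.
Cmin,ss = (D/Vd)·f/(1−f), so D = Cmin,ss·Vd·(1−f)/f.
D = 20 × 20 × (1−f)/f ≈ 20 × 20 × 3.00000 ≈ 1200.00 mg.

1200 mg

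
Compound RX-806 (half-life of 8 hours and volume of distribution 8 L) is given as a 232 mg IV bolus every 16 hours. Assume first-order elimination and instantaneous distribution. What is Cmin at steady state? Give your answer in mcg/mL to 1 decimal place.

9.7 mcg/mL

The dosing interval is 2 half-lives, so f = 2^(−2) = 0.25.
At steady state, R = 1/(1 − 0.25) = 4/3.
Single-dose peak C₀ = D/Vd = 232/8 = 29 mcg/mL.
Steady-state peak Cmax,ss = C₀·R = 29 × 4/3 ≈ 38.667 mcg/mL.
Steady-state trough Cmin,ss = Cmax,ss·f ≈ 38.667 × 0.25 ≈ 9.667 mcg/mL.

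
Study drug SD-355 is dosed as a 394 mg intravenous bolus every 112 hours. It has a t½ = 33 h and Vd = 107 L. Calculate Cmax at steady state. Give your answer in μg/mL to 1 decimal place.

4.1 μg/mL

k = ln2/t½ = ln2/33 ≈ 0.021004 h⁻¹; fraction remaining f = e^(−kτ) = e^(−0.021004×112) ≈ 0.0951.
Accumulation ratio R = 1/(1 − f) ≈ 1/0.9049 ≈ 1.1051.
Single-dose peak C₀ = D/Vd = 394/107 ≈ 3.682 μg/mL.
Steady-state peak Cmax,ss = C₀·R ≈ 3.682 × 1.1051 ≈ 4.069 μg/mL.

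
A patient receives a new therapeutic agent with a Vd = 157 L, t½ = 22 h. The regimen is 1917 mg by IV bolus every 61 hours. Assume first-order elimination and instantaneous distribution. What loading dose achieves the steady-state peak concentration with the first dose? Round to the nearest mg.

2246 mg

f = (1/2)^(61/22) ≈ 0.146327; accumulation ratio R = 1/(1−f) ≈ 1.17141.
Loading dose to hit Cmax,ss on first dose: D_load = D_maint·R ≈ 1917 × 1.17141 ≈ 2245.59 mg.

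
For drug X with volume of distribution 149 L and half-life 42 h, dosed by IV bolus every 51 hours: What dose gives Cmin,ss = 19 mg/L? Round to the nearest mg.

3738 mg

τ/t½ = 51/42 ≈ 1.2143, so f = (1/2)^(51/42) ≈ 0.430986.
Cmin,ss = (D/Vd)·f/(1−f), so D = Cmin,ss·Vd·(1−f)/f.
D = 19 × 149 × (1−f)/f ≈ 19 × 149 × 1.32026 ≈ 3737.66 mg.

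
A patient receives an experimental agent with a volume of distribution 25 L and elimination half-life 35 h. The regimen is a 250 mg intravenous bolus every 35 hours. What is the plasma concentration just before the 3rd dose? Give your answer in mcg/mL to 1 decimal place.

f = (1/2)^(τ/t½) = (1/2)^(35/35) ≈ 0.5000.
C₀ = D/Vd = 250/25 ≈ 10.000 mcg/mL.
Before the 3rd dose, 2 doses have been given. Superposition: Cmin = C₀·(f + f²).
≈ 10.000 × (0.5000 + 0.2500) ≈ 10.000 × 0.7500 ≈ 7.500 mcg/mL.

7.5 mcg/mL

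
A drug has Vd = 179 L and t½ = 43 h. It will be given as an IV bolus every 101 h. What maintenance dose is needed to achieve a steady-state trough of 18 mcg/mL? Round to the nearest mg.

τ/t½ = 101/43 ≈ 2.3488, so f = (1/2)^(101/43) ≈ 0.196304.
Cmin,ss = (D/Vd)·f/(1−f), so D = Cmin,ss·Vd·(1−f)/f.
D = 18 × 179 × (1−f)/f ≈ 18 × 179 × 4.09414 ≈ 13191.32 mg.

13191 mg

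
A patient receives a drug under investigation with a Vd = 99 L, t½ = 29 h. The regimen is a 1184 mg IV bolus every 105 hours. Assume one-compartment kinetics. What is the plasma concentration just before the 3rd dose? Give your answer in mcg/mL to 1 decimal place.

1.1 mcg/mL

f = (1/2)^(τ/t½) = (1/2)^(105/29) ≈ 0.0813.
C₀ = D/Vd = 1184/99 ≈ 11.960 mcg/mL.
Before the 3rd dose, 2 doses have been given. Superposition: Cmin = C₀·(f + f²).
≈ 11.960 × (0.0813 + 0.0066) ≈ 11.960 × 0.0879 ≈ 1.051 mcg/mL.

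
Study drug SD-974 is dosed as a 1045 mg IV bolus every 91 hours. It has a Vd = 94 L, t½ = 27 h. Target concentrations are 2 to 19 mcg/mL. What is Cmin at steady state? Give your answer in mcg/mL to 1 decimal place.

k = ln2/t½ = ln2/27 ≈ 0.025672 h⁻¹; fraction remaining f = e^(−kτ) = e^(−0.025672×91) ≈ 0.0967.
At steady state, accumulation factor R = 1/(1 − e^(−kτ)) ≈ 1.1071.
Single-dose peak C₀ = D/Vd = 1045/94 ≈ 11.117 mcg/mL.
Cmax,ss = C₀/(1 − f) ≈ 11.117/0.9033 ≈ 12.307 mcg/mL.
One interval later, Cmin,ss = Cmax,ss·e^(−kτ) ≈ 12.307 × 0.0967 ≈ 1.190 mcg/mL.
Trough 1.2 mcg/mL vs MEC 2 mcg/mL: subtherapeutic.

1.2 mcg/mL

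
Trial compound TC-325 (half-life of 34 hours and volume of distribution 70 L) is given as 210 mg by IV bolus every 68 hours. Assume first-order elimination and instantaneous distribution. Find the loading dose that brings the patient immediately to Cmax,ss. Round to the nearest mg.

f = (1/2)^(68/34) ≈ 0.250000; accumulation ratio R = 1/(1−f) ≈ 1.33333.
Loading dose to hit Cmax,ss on first dose: D_load = D_maint·R ≈ 210 × 1.33333 ≈ 280.00 mg.

280 mg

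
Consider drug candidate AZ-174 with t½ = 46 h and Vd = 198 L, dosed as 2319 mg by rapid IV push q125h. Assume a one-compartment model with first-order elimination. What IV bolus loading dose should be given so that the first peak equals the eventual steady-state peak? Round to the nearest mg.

f = (1/2)^(125/46) ≈ 0.152049; accumulation ratio R = 1/(1−f) ≈ 1.17931.
Loading dose to hit Cmax,ss on first dose: D_load = D_maint·R ≈ 2319 × 1.17931 ≈ 2734.82 mg.

2735 mg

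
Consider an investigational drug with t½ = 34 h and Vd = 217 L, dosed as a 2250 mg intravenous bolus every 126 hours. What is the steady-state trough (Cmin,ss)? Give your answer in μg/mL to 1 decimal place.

0.9 μg/mL

Over one 126-h interval, 126/34 ≈ 3.7059 half-lives elapse, leaving f ≈ 0.0766 of each dose.
Accumulation ratio R = 1/(1 − f) ≈ 1/0.9234 ≈ 1.0830.
Single-dose peak C₀ = D/Vd = 2250/217 ≈ 10.369 μg/mL.
Steady-state peak Cmax,ss = C₀·R ≈ 10.369 × 1.0830 ≈ 11.230 μg/mL.
One interval later, Cmin,ss = Cmax,ss·e^(−kτ) ≈ 11.230 × 0.0766 ≈ 0.860 μg/mL.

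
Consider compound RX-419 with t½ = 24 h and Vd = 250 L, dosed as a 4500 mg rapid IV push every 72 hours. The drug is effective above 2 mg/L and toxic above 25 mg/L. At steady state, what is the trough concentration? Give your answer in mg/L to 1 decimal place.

The dosing interval is 3 half-lives, so f = 2^(−3) = 0.125.
Accumulation ratio R = 1/(1 − f) = 1/0.875 = 8/7.
Single-dose peak C₀ = D/Vd = 4500/250 = 18 mg/L.
Steady-state peak Cmax,ss = C₀·R = 18 × 8/7 ≈ 20.571 mg/L.
Steady-state trough Cmin,ss = Cmax,ss·f ≈ 20.571 × 0.125 ≈ 2.571 mg/L.
Trough 2.6 mg/L vs MEC 2 mg/L: adequate.

2.6 mg/L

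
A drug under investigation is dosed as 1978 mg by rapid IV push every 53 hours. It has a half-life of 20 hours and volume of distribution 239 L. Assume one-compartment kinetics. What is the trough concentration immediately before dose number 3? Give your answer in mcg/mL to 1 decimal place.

f = (1/2)^(τ/t½) = (1/2)^(53/20) ≈ 0.1593.
C₀ = D/Vd = 1978/239 ≈ 8.276 mcg/mL.
Before the 3rd dose, 2 doses have been given. Superposition: Cmin = C₀·(f + f²).
≈ 8.276 × (0.1593 + 0.0254) ≈ 8.276 × 0.1847 ≈ 1.529 mcg/mL.

1.5 mcg/mL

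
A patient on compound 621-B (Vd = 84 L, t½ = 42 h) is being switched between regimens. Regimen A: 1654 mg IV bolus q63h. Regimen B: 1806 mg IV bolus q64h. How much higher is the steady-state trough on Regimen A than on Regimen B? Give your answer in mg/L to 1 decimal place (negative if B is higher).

Regimen A: f = (1/2)^(63/42) ≈ 0.3536; Cmin,ss = (1654/84)·f/(1−f) ≈ 10.771 mg/L.
Regimen B: f = (1/2)^(64/42) ≈ 0.3478; Cmin,ss = (1806/84)·f/(1−f) ≈ 11.465 mg/L.
Difference ≈ 10.771 − 11.465 ≈ -0.694 mg/L.

-0.7 mg/L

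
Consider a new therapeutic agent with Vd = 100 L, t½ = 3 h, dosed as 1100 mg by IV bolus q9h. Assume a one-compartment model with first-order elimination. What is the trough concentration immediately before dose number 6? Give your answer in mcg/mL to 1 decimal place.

1.6 mcg/mL

f = (1/2)^(τ/t½) = (1/2)^(9/3) ≈ 0.1250.
C₀ = D/Vd = 1100/100 ≈ 11.000 mcg/mL.
Before the 6th dose, 5 doses have been given. Superposition: Cmin = C₀·(f + f² + … + f^5).
≈ 11.000 × (0.1250 + 0.0156 + 0.0020 + 0.0002 + 0.0000) ≈ 11.000 × 0.1428 ≈ 1.571 mcg/mL.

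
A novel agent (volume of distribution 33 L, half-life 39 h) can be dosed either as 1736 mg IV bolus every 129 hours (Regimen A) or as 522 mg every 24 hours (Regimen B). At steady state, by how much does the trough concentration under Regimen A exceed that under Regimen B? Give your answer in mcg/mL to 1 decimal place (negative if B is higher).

Regimen A: f = (1/2)^(129/39) ≈ 0.1010; Cmin,ss = (1736/33)·f/(1−f) ≈ 5.910 mcg/mL.
Regimen B: f = (1/2)^(24/39) ≈ 0.6528; Cmin,ss = (522/33)·f/(1−f) ≈ 29.741 mcg/mL.
Difference ≈ 5.910 − 29.741 ≈ -23.831 mcg/mL.

-23.8 mcg/mL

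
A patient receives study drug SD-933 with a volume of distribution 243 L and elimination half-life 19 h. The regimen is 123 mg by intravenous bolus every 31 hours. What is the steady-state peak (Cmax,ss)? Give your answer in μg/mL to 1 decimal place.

0.7 μg/mL

Over one 31-h interval, 31/19 ≈ 1.6316 half-lives elapse, leaving f ≈ 0.3227 of each dose.
At steady state, accumulation factor R = 1/(1 − e^(−kτ)) ≈ 1.4765.
Each bolus raises the concentration by D/Vd = 123/243 ≈ 0.506 μg/mL.
Cmax,ss = C₀/(1 − f) ≈ 0.506/0.6773 ≈ 0.747 μg/mL.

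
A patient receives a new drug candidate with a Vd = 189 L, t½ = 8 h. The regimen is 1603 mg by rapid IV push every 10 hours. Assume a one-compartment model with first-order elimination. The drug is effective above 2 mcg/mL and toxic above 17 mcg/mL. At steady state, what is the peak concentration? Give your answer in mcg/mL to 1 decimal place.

14.6 mcg/mL

Over one 10-h interval, 10/8 ≈ 1.25 half-lives elapse, leaving f ≈ 0.4204 of each dose.
At steady state, accumulation factor R = 1/(1 − e^(−kτ)) ≈ 1.7253.
Single-dose peak C₀ = D/Vd = 1603/189 ≈ 8.481 mcg/mL.
Steady-state peak Cmax,ss = C₀·R ≈ 8.481 × 1.7253 ≈ 14.632 mcg/mL.
Peak 14.6 mcg/mL vs MTC 17 mcg/mL: below toxic threshold.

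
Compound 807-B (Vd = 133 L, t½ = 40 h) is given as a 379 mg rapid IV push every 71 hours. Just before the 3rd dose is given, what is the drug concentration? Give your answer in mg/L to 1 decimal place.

f = (1/2)^(τ/t½) = (1/2)^(71/40) ≈ 0.2922.
C₀ = D/Vd = 379/133 ≈ 2.850 mg/L.
Before the 3rd dose, 2 doses have been given. Superposition: Cmin = C₀·(f + f²).
≈ 2.850 × (0.2922 + 0.0854) ≈ 2.850 × 0.3776 ≈ 1.076 mg/L.

1.1 mg/L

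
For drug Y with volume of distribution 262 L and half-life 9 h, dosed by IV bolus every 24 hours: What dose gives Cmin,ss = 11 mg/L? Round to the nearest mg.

τ/t½ = 24/9 ≈ 2.6667, so f = (1/2)^(24/9) ≈ 0.157490.
Cmin,ss = (D/Vd)·f/(1−f), so D = Cmin,ss·Vd·(1−f)/f.
D = 11 × 262 × (1−f)/f ≈ 11 × 262 × 5.34961 ≈ 15417.58 mg.

15418 mg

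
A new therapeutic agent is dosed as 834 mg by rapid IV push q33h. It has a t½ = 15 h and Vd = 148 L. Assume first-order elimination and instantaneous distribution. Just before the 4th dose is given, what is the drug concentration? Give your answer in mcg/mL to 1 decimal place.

f = (1/2)^(τ/t½) = (1/2)^(33/15) ≈ 0.2176.
C₀ = D/Vd = 834/148 ≈ 5.635 mcg/mL.
Before the 4th dose, 3 doses have been given. Superposition: Cmin = C₀·(f + f² + … + f^3).
≈ 5.635 × (0.2176 + 0.0473 + 0.0103) ≈ 5.635 × 0.2752 ≈ 1.551 mcg/mL.

1.6 mcg/mL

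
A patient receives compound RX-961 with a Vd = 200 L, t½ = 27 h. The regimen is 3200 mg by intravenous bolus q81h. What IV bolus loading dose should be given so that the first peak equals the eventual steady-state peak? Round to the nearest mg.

f = (1/2)^(81/27) ≈ 0.125000; accumulation ratio R = 1/(1−f) ≈ 1.14286.
Loading dose to hit Cmax,ss on first dose: D_load = D_maint·R ≈ 3200 × 1.14286 ≈ 3657.15 mg.

3657 mg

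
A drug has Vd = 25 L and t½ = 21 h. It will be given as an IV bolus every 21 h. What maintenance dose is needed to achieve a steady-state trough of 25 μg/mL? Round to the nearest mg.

τ/t½ = 21/21 ≈ 1, so f = (1/2)^(21/21) ≈ 0.500000.
Cmin,ss = (D/Vd)·f/(1−f), so D = Cmin,ss·Vd·(1−f)/f.
D = 25 × 25 × (1−f)/f ≈ 25 × 25 × 1.00000 ≈ 625.00 mg.

625 mg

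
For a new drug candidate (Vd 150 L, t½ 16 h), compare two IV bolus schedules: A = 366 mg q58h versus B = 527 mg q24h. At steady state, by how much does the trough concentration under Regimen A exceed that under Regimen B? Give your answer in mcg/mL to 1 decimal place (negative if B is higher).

Regimen A: f = (1/2)^(58/16) ≈ 0.0811; Cmin,ss = (366/150)·f/(1−f) ≈ 0.215 mcg/mL.
Regimen B: f = (1/2)^(24/16) ≈ 0.3536; Cmin,ss = (527/150)·f/(1−f) ≈ 1.922 mcg/mL.
Difference ≈ 0.215 − 1.922 ≈ -1.707 mcg/mL.

-1.7 mcg/mL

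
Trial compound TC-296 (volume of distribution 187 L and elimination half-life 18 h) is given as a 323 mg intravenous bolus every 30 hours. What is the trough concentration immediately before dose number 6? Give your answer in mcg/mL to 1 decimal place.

0.8 mcg/mL

f = (1/2)^(τ/t½) = (1/2)^(30/18) ≈ 0.3150.
C₀ = D/Vd = 323/187 ≈ 1.727 mcg/mL.
Before the 6th dose, 5 doses have been given. Superposition: Cmin = C₀·(f + f² + … + f^5).
≈ 1.727 × (0.3150 + 0.0992 + 0.0313 + 0.0098 + 0.0031) ≈ 1.727 × 0.4584 ≈ 0.792 mcg/mL.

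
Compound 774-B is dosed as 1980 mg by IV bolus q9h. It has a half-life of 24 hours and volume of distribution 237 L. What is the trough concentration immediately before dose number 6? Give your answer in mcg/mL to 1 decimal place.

20.5 mcg/mL

f = (1/2)^(τ/t½) = (1/2)^(9/24) ≈ 0.7711.
C₀ = D/Vd = 1980/237 ≈ 8.354 mcg/mL.
Before the 6th dose, 5 doses have been given. Superposition: Cmin = C₀·(f + f² + … + f^5).
≈ 8.354 × (0.7711 + 0.5946 + 0.4585 + 0.3535 + 0.2726) ≈ 8.354 × 2.4503 ≈ 20.470 mcg/mL.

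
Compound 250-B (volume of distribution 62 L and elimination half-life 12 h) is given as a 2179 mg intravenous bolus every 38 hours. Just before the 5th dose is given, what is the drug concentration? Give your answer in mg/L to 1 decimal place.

f = (1/2)^(τ/t½) = (1/2)^(38/12) ≈ 0.1114.
C₀ = D/Vd = 2179/62 ≈ 35.145 mg/L.
Before the 5th dose, 4 doses have been given. Superposition: Cmin = C₀·(f + f² + … + f^4).
≈ 35.145 × (0.1114 + 0.0124 + 0.0014 + 0.0002) ≈ 35.145 × 0.1254 ≈ 4.407 mg/L.

4.4 mg/L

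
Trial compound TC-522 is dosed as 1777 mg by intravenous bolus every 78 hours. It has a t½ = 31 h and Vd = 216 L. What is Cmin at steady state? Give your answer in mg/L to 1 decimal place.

k = ln2/t½ = ln2/31 ≈ 0.022360 h⁻¹; fraction remaining f = e^(−kτ) = e^(−0.022360×78) ≈ 0.1748.
At steady state, accumulation factor R = 1/(1 − e^(−kτ)) ≈ 1.2118.
Single-dose peak C₀ = D/Vd = 1777/216 ≈ 8.227 mg/L.
Steady-state peak Cmax,ss = C₀·R ≈ 8.227 × 1.2118 ≈ 9.969 mg/L.
Steady-state trough Cmin,ss = Cmax,ss·f ≈ 9.969 × 0.1748 ≈ 1.743 mg/L.

1.7 mg/L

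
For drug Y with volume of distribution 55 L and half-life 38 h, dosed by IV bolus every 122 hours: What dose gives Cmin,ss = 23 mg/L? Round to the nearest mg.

τ/t½ = 122/38 ≈ 3.2105, so f = (1/2)^(122/38) ≈ 0.108028.
Cmin,ss = (D/Vd)·f/(1−f), so D = Cmin,ss·Vd·(1−f)/f.
D = 23 × 55 × (1−f)/f ≈ 23 × 55 × 8.25686 ≈ 10444.93 mg.

10445 mg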